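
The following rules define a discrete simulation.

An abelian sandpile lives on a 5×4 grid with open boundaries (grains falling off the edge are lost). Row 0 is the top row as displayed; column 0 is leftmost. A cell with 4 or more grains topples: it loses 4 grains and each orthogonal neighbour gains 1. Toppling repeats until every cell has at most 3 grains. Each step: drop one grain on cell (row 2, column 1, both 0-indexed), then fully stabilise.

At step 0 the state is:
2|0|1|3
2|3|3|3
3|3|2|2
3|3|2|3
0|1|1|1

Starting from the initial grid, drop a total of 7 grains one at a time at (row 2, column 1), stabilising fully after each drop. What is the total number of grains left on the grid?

38

step 0: 2|0|1|3
2|3|3|3
3|3|2|2
3|3|2|3
0|1|1|1
step 1: 3|1|3|0
0|3|2|2
3|0|3|1
1|3|1|1
1|2|2|2
step 2: 3|1|3|0
0|3|2|2
3|1|3|1
1|3|1|1
1|2|2|2
step 3: 3|1|3|0
0|3|2|2
3|2|3|1
1|3|1|1
1|2|2|2
step 4: 3|1|3|0
0|3|2|2
3|3|3|1
1|3|1|1
1|2|2|2
step 5: 3|3|0|1
2|2|1|3
1|0|2|2
3|1|3|1
1|3|2|2
step 6: 3|3|0|1
2|2|1|3
1|1|2|2
3|1|3|1
1|3|2|2
step 7: 3|3|0|1
2|2|1|3
1|2|2|2
3|1|3|1
1|3|2|2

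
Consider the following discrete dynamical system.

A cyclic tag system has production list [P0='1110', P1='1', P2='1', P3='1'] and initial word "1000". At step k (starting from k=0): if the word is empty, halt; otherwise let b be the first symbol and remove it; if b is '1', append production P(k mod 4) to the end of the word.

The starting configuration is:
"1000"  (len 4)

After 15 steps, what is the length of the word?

11

k=0  "1000"  (len 4)
k=1  "0001110"  (len 7)
k=2  "001110"  (len 6)
k=3  "01110"  (len 5)
k=4  "1110"  (len 4)
k=5  "1101110"  (len 7)
k=6  "1011101"  (len 7)
k=7  "0111011"  (len 7)
k=8  "111011"  (len 6)
k=9  "110111110"  (len 9)
k=10  "101111101"  (len 9)
k=11  "011111011"  (len 9)
k=12  "11111011"  (len 8)
k=13  "11110111110"  (len 11)
k=14  "11101111101"  (len 11)
k=15  "11011111011"  (len 11)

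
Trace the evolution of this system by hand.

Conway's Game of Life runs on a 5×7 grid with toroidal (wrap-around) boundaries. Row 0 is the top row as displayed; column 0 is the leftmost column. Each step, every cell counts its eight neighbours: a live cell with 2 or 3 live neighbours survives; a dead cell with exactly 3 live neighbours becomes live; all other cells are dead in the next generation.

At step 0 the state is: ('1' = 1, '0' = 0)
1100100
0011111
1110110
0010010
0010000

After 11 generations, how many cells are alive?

0) 1100100
0011111
1110110
0010010
0010000
1) 1100101
0000000
1000000
0010111
0011000
2) 1111000
0100001
0000011
0110111
0010000
3) 1001000
0100011
0110100
1111101
0000111
4) 1000000
0101111
0000100
0000001
0000000
5) 1000111
1001111
1001101
0000000
0000000
6) 1001000
0100000
1001000
0000000
0000011
7) 1000001
1110000
0000000
0000001
0000001
8) 0000001
1100001
1100000
0000000
0000011
9) 0000000
0100001
0100001
1000001
0000011
10) 1000011
0000000
0100011
0000000
1000011
11) 1000010
0000000
0000000
0000000
1000010

4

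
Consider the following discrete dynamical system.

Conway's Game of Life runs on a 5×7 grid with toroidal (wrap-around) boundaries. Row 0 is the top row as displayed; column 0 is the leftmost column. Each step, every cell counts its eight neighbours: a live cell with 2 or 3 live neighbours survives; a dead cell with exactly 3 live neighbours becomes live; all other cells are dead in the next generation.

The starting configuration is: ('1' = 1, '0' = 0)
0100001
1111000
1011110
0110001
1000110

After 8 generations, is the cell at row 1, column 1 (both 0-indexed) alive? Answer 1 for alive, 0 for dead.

1

gen 0: 0100001
1111000
1011110
0110001
1000110
gen 1: 0001111
0000010
0000110
0010000
0010010
gen 2: 0001001
0001000
0000110
0001110
0010011
gen 3: 0011111
0001010
0000010
0001000
0010001
gen 4: 0010001
0011000
0000000
0000000
0010001
gen 5: 0110000
0011000
0000000
0000000
0000000
gen 6: 0111000
0111000
0000000
0000000
0000000
gen 7: 0101000
0101000
0010000
0000000
0010000
gen 8: 0101000
0101000
0010000
0000000
0010000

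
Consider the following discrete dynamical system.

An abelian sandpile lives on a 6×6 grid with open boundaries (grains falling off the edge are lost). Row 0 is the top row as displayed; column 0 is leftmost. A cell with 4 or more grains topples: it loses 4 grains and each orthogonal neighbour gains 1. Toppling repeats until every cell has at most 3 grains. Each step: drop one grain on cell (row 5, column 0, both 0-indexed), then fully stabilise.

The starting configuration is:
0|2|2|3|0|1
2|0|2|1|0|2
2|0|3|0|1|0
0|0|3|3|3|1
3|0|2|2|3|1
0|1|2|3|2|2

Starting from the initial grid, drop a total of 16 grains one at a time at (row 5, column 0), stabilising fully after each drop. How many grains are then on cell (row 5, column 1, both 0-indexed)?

1

gen 0: 0|2|2|3|0|1
2|0|2|1|0|2
2|0|3|0|1|0
0|0|3|3|3|1
3|0|2|2|3|1
0|1|2|3|2|2
gen 1: 0|2|2|3|0|1
2|0|2|1|0|2
2|0|3|0|1|0
0|0|3|3|3|1
3|0|2|2|3|1
1|1|2|3|2|2
gen 2: 0|2|2|3|0|1
2|0|2|1|0|2
2|0|3|0|1|0
0|0|3|3|3|1
3|0|2|2|3|1
2|1|2|3|2|2
gen 3: 0|2|2|3|0|1
2|0|2|1|0|2
2|0|3|0|1|0
0|0|3|3|3|1
3|0|2|2|3|1
3|1|2|3|2|2
gen 4: 0|2|2|3|0|1
2|0|2|1|0|2
2|0|3|0|1|0
1|0|3|3|3|1
0|1|2|2|3|1
1|2|2|3|2|2
gen 5: 0|2|2|3|0|1
2|0|2|1|0|2
2|0|3|0|1|0
1|0|3|3|3|1
0|1|2|2|3|1
2|2|2|3|2|2
gen 6: 0|2|2|3|0|1
2|0|2|1|0|2
2|0|3|0|1|0
1|0|3|3|3|1
0|1|2|2|3|1
3|2|2|3|2|2
gen 7: 0|2|2|3|0|1
2|0|2|1|0|2
2|0|3|0|1|0
1|0|3|3|3|1
1|1|2|2|3|1
0|3|2|3|2|2
gen 8: 0|2|2|3|0|1
2|0|2|1|0|2
2|0|3|0|1|0
1|0|3|3|3|1
1|1|2|2|3|1
1|3|2|3|2|2
gen 9: 0|2|2|3|0|1
2|0|2|1|0|2
2|0|3|0|1|0
1|0|3|3|3|1
1|1|2|2|3|1
2|3|2|3|2|2
gen 10: 0|2|2|3|0|1
2|0|2|1|0|2
2|0|3|0|1|0
1|0|3|3|3|1
1|1|2|2|3|1
3|3|2|3|2|2
gen 11: 0|2|2|3|0|1
2|0|2|1|0|2
2|0|3|0|1|0
1|0|3|3|3|1
2|2|2|2|3|1
1|0|3|3|2|2
gen 12: 0|2|2|3|0|1
2|0|2|1|0|2
2|0|3|0|1|0
1|0|3|3|3|1
2|2|2|2|3|1
2|0|3|3|2|2
gen 13: 0|2|2|3|0|1
2|0|2|1|0|2
2|0|3|0|1|0
1|0|3|3|3|1
2|2|2|2|3|1
3|0|3|3|2|2
gen 14: 0|2|2|3|0|1
2|0|2|1|0|2
2|0|3|0|1|0
1|0|3|3|3|1
3|2|2|2|3|1
0|1|3|3|2|2
gen 15: 0|2|2|3|0|1
2|0|2|1|0|2
2|0|3|0|1|0
1|0|3|3|3|1
3|2|2|2|3|1
1|1|3|3|2|2
gen 16: 0|2|2|3|0|1
2|0|2|1|0|2
2|0|3|0|1|0
1|0|3|3|3|1
3|2|2|2|3|1
2|1|3|3|2|2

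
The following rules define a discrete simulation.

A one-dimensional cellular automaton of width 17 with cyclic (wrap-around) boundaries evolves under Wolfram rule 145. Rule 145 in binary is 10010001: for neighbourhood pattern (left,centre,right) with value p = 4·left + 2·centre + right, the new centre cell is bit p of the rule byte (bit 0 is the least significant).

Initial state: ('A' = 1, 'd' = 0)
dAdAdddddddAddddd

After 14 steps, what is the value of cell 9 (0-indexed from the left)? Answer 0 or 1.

k=0  dAdAdddddddAddddd
k=1  ddddAAAAAAddAAAAA
k=2  AAAddAAAAdAddAAAd
k=3  dAdAddAAdddAddAdd
k=4  ddddAdddAAddAddAA
k=5  AAAddAAdddAddAddd
k=6  dAdAdddAAddAddAAd
k=7  ddddAAdddAddAdddA
k=8  AAAdddAAddAddAAdd
k=9  dAdAAdddAddAdddAd
k=10  dddddAAddAddAAddA
k=11  AAAAdddAddAdddAdd
k=12  dAAdAAddAddAAddAd
k=13  ddddddAddAdddAddA
k=14  AAAAAddAddAAddAdd

0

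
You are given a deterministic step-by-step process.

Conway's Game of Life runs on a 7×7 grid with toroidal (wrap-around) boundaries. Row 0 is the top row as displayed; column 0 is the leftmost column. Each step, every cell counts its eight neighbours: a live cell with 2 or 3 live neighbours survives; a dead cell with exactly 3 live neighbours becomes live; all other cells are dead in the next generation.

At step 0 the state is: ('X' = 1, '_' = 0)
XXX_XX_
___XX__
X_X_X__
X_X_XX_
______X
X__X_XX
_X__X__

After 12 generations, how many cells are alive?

0) XXX_XX_
___XX__
X_X_X__
X_X_XX_
______X
X__X_XX
_X__X__
1) XXX__X_
X_____X
__X___X
X___XX_
_X_X___
X___XXX
_______
2) XX_____
__X__X_
_X_____
XXXXXXX
_X_X___
X___XXX
____X__
3) _X_____
X_X____
_______
___XXXX
_______
X__XXXX
_X__X__
4) XXX____
_X_____
___XXXX
____XX_
X______
X__XXXX
_XXXX_X
5) _______
_X_XXXX
___X__X
___X___
X__X___
_______
_______
6) ____XX_
X_XXXXX
X__X__X
__XXX__
_______
_______
_______
7) _______
XXX____
X______
__XXX__
___X___
_______
_______
8) _X_____
XX_____
X______
__XXX__
__XXX__
_______
_______
9) XX_____
XX_____
X_XX___
_XX_X__
__X_X__
___X___
_______
10) XX_____
______X
X__X___
____X__
_XX_X__
___X___
_______
11) X______
_X____X
_______
_XX_X__
__X_X__
__XX___
_______
12) X______
X______
XXX____
_XX____
____X__
__XX___
_______

10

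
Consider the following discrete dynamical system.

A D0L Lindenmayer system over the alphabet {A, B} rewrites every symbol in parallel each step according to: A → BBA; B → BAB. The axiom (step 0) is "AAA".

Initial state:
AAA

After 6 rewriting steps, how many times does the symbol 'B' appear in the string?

step 0: AAA
step 1: BBABBABBA
step 2: BABBABBBABABBABBBABABBABBBA
step 3: BABBBABABBABBBABABBABBABBBABABBBABABBABBBABABBABBABBBABABBBABABBABBBABABBABBABBBA
step 4: BABBBABABBABBABBBABABBBABABBABBBABABBABBABBBABABBBABABBABB…ABABBABBBABABBABBABBBABABBBABABBABBBABABBABBBABABBABBABBBA  (len 243)
step 5: BABBBABABBABBABBBABABBBABABBABBBABABBABBBABABBABBABBBABABB…ABABBABBBABABBABBABBBABABBBABABBABBBABABBABBBABABBABBABBBA  (len 729)
step 6: BABBBABABBABBABBBABABBBABABBABBBABABBABBBABABBABBABBBABABB…ABABBABBBABABBABBABBBABABBBABABBABBBABABBABBBABABBABBABBBA  (len 2187)

1458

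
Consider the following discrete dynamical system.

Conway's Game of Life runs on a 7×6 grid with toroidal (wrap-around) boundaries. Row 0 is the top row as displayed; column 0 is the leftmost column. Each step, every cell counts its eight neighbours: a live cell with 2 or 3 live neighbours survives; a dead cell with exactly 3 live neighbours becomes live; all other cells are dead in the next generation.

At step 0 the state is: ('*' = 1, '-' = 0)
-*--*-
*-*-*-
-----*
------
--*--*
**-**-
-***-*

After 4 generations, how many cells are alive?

17

t=0: -*--*-
*-*-*-
-----*
------
--*--*
**-**-
-***-*
t=1: ----*-
**-**-
-----*
------
******
------
-----*
t=2: *--**-
*--**-
*---**
-***--
******
-***--
------
t=3: ---**-
**----
*-----
------
-----*
-----*
-*--*-
t=4: ******
**---*
**----
------
------
*---**
---***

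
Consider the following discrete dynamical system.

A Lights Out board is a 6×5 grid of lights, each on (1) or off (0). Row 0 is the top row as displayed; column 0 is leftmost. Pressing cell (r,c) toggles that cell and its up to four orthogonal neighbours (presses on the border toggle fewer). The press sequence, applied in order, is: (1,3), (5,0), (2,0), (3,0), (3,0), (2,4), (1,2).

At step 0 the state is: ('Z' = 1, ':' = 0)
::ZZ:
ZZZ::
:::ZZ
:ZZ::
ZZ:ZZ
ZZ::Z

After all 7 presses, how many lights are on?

t=0: ::ZZ:
ZZZ::
:::ZZ
:ZZ::
ZZ:ZZ
ZZ::Z
t=1: ::Z::
ZZ:ZZ
::::Z
:ZZ::
ZZ:ZZ
ZZ::Z
t=2: ::Z::
ZZ:ZZ
::::Z
:ZZ::
:Z:ZZ
::::Z
t=3: ::Z::
:Z:ZZ
ZZ::Z
ZZZ::
:Z:ZZ
::::Z
t=4: ::Z::
:Z:ZZ
:Z::Z
::Z::
ZZ:ZZ
::::Z
t=5: ::Z::
:Z:ZZ
ZZ::Z
ZZZ::
:Z:ZZ
::::Z
t=6: ::Z::
:Z:Z:
ZZ:Z:
ZZZ:Z
:Z:ZZ
::::Z
t=7: :::::
::Z::
ZZZZ:
ZZZ:Z
:Z:ZZ
::::Z

13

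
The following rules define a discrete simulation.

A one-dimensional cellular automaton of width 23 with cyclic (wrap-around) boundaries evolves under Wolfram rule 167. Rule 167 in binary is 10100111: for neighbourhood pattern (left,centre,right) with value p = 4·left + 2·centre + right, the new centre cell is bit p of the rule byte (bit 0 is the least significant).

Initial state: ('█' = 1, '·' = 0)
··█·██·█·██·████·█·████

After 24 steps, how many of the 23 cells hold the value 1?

16

k=0  ··█·██·█·██·████·█·████
k=1  ·███··███··█·██·███·██·
k=2  █·█··█·█··███··█·█·█···
k=3  ███·████·█·█··██████·██
k=4  ██·█·██·████·█·████·█·█
k=5  █·███··█·██·███·██·███·
k=6  ██·█··███··█·█·█··█·█·█
k=7  █·██·█·█··██████·█████·
k=8  ██··████·█·████·█·███·█
k=9  █··█·██·███·██·███·█·█·
k=10  █·███··█·█·█··█·█·█████
k=11  ·█·█··██████·█████·████
k=12  ████·█·████·█·███·█·██·
k=13  ·██·███·██·███·█·███··█
k=14  █··█·█·█··█·█·███·█··██
k=15  ··██████·█████·█·██·█·█
k=16  ·█·████·█·███·███··████
k=17  ███·██·███·█·█·█··█·██·
k=18  ·█·█··█·█·██████·███··█
k=19  ████·█████·████·█·█··██
k=20  ███·█·███·█·██·████·█·█
k=21  ██·███·█·███··█·██·███·
k=22  ··█·█·███·█··███··█·█·█
k=23  ·█████·█·██·█·█··██████
k=24  █·███·███··████·█·████·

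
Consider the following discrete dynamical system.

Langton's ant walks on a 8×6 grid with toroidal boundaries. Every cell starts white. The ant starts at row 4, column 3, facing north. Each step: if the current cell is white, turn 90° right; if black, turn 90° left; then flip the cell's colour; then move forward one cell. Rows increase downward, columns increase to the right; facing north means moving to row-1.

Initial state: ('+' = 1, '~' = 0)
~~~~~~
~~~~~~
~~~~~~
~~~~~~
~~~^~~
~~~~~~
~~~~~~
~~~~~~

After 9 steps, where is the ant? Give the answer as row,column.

4,2

step 0: ~~~~~~
~~~~~~
~~~~~~
~~~~~~
~~~^~~
~~~~~~
~~~~~~
~~~~~~
step 1: ~~~~~~
~~~~~~
~~~~~~
~~~~~~
~~~+>~
~~~~~~
~~~~~~
~~~~~~
step 2: ~~~~~~
~~~~~~
~~~~~~
~~~~~~
~~~++~
~~~~v~
~~~~~~
~~~~~~
step 3: ~~~~~~
~~~~~~
~~~~~~
~~~~~~
~~~++~
~~~<+~
~~~~~~
~~~~~~
step 4: ~~~~~~
~~~~~~
~~~~~~
~~~~~~
~~~^+~
~~~++~
~~~~~~
~~~~~~
step 5: ~~~~~~
~~~~~~
~~~~~~
~~~~~~
~~<~+~
~~~++~
~~~~~~
~~~~~~
step 6: ~~~~~~
~~~~~~
~~~~~~
~~^~~~
~~+~+~
~~~++~
~~~~~~
~~~~~~
step 7: ~~~~~~
~~~~~~
~~~~~~
~~+>~~
~~+~+~
~~~++~
~~~~~~
~~~~~~
step 8: ~~~~~~
~~~~~~
~~~~~~
~~++~~
~~+v+~
~~~++~
~~~~~~
~~~~~~
step 9: ~~~~~~
~~~~~~
~~~~~~
~~++~~
~~<++~
~~~++~
~~~~~~
~~~~~~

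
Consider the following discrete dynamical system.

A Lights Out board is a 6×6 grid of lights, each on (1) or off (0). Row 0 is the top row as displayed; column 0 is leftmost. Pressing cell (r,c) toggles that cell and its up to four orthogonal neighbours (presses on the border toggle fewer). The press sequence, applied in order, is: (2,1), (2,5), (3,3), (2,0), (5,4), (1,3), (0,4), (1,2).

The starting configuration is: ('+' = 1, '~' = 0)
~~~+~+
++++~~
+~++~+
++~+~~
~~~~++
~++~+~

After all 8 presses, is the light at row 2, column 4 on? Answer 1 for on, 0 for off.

1

t=0: ~~~+~+
++++~~
+~++~+
++~+~~
~~~~++
~++~+~
t=1: ~~~+~+
+~++~~
~+~+~+
+~~+~~
~~~~++
~++~+~
t=2: ~~~+~+
+~++~+
~+~++~
+~~+~+
~~~~++
~++~+~
t=3: ~~~+~+
+~++~+
~+~~+~
+~+~++
~~~+++
~++~+~
t=4: ~~~+~+
~~++~+
+~~~+~
~~+~++
~~~+++
~++~+~
t=5: ~~~+~+
~~++~+
+~~~+~
~~+~++
~~~+~+
~+++~+
t=6: ~~~~~+
~~~~++
+~~++~
~~+~++
~~~+~+
~+++~+
t=7: ~~~++~
~~~~~+
+~~++~
~~+~++
~~~+~+
~+++~+
t=8: ~~+++~
~+++~+
+~+++~
~~+~++
~~~+~+
~+++~+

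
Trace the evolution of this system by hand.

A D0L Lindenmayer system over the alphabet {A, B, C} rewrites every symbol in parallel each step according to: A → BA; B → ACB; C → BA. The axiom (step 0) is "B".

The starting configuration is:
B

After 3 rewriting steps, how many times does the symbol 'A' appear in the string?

gen 0: B
gen 1: ACB
gen 2: BABAACB
gen 3: ACBBAACBBABABAACB

7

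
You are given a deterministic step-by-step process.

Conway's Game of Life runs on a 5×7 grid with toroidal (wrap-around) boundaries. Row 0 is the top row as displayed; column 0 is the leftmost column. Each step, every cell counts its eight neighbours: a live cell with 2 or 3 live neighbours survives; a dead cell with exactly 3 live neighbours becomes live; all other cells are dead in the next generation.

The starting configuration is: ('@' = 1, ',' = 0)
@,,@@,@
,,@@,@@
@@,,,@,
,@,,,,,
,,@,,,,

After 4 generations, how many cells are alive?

step 0: @,,@@,@
,,@@,@@
@@,,,@,
,@,,,,,
,,@,,,,
step 1: @@,,@,@
,,@@,,,
@@,,@@,
@@@,,,,
@@@@,,,
step 2: ,,,,@,@
,,@@,,,
@,,,@,@
,,,,@,,
,,,@,,,
step 3: ,,@,@,,
@,,@@,@
,,,,@@,
,,,@@@,
,,,@@@,
step 4: ,,@,,,@
,,,,,,@
,,,,,,,
,,,,,,@
,,@,,,,

5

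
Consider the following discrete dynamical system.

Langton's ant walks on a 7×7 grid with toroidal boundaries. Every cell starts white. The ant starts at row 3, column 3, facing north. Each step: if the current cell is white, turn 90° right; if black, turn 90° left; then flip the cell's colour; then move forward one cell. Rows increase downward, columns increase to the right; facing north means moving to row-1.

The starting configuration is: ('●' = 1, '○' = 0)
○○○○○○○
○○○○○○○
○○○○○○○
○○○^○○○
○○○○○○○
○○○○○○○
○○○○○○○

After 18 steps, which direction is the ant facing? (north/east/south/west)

0) ○○○○○○○
○○○○○○○
○○○○○○○
○○○^○○○
○○○○○○○
○○○○○○○
○○○○○○○
1) ○○○○○○○
○○○○○○○
○○○○○○○
○○○●>○○
○○○○○○○
○○○○○○○
○○○○○○○
2) ○○○○○○○
○○○○○○○
○○○○○○○
○○○●●○○
○○○○v○○
○○○○○○○
○○○○○○○
3) ○○○○○○○
○○○○○○○
○○○○○○○
○○○●●○○
○○○<●○○
○○○○○○○
○○○○○○○
4) ○○○○○○○
○○○○○○○
○○○○○○○
○○○^●○○
○○○●●○○
○○○○○○○
○○○○○○○
5) ○○○○○○○
○○○○○○○
○○○○○○○
○○<○●○○
○○○●●○○
○○○○○○○
○○○○○○○
6) ○○○○○○○
○○○○○○○
○○^○○○○
○○●○●○○
○○○●●○○
○○○○○○○
○○○○○○○
7) ○○○○○○○
○○○○○○○
○○●>○○○
○○●○●○○
○○○●●○○
○○○○○○○
○○○○○○○
8) ○○○○○○○
○○○○○○○
○○●●○○○
○○●v●○○
○○○●●○○
○○○○○○○
○○○○○○○
9) ○○○○○○○
○○○○○○○
○○●●○○○
○○<●●○○
○○○●●○○
○○○○○○○
○○○○○○○
10) ○○○○○○○
○○○○○○○
○○●●○○○
○○○●●○○
○○v●●○○
○○○○○○○
○○○○○○○
11) ○○○○○○○
○○○○○○○
○○●●○○○
○○○●●○○
○<●●●○○
○○○○○○○
○○○○○○○
12) ○○○○○○○
○○○○○○○
○○●●○○○
○^○●●○○
○●●●●○○
○○○○○○○
○○○○○○○
13) ○○○○○○○
○○○○○○○
○○●●○○○
○●>●●○○
○●●●●○○
○○○○○○○
○○○○○○○
14) ○○○○○○○
○○○○○○○
○○●●○○○
○●●●●○○
○●v●●○○
○○○○○○○
○○○○○○○
15) ○○○○○○○
○○○○○○○
○○●●○○○
○●●●●○○
○●○>●○○
○○○○○○○
○○○○○○○
16) ○○○○○○○
○○○○○○○
○○●●○○○
○●●^●○○
○●○○●○○
○○○○○○○
○○○○○○○
17) ○○○○○○○
○○○○○○○
○○●●○○○
○●<○●○○
○●○○●○○
○○○○○○○
○○○○○○○
18) ○○○○○○○
○○○○○○○
○○●●○○○
○●○○●○○
○●v○●○○
○○○○○○○
○○○○○○○

south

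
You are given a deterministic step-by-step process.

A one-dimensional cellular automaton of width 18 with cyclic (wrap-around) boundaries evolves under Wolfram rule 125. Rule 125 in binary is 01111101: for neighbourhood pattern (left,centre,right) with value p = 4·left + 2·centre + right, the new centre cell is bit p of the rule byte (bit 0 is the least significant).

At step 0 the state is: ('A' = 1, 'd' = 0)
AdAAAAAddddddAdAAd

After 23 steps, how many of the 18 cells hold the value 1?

10

[0] AdAAAAAddddddAdAAd
[1] AAAdddAAAAAAdAAAAA
[2] ddAAAdAddddAAAdddd
[3] AdAdAAAAAAdAdAAAAA
[4] AAAAAddddAAAAAdddd
[5] AdddAAAAdAdddAAAAd
[6] AAAdAddAAAAAdAddAA
[7] ddAAAAdAdddAAAAdAd
[8] AdAddAAAAAdAddAAAA
[9] AAAAdAdddAAAAdAddd
[10] AddAAAAAdAddAAAAAd
[11] AAdAdddAAAAdAdddAA
[12] dAAAAAdAddAAAAAdAd
[13] dAdddAAAAdAdddAAAA
[14] AAAAdAddAAAAAdAddA
[15] dddAAAAdAdddAAAAdA
[16] AAdAddAAAAAdAddAAA
[17] dAAAAdAdddAAAAdAdd
[18] dAddAAAAAdAddAAAAA
[19] AAAdAdddAAAAdAdddA
[20] ddAAAAAdAddAAAAAdA
[21] AdAdddAAAAdAdddAAA
[22] AAAAAdAddAAAAAdAdd
[23] AdddAAAAdAdddAAAAd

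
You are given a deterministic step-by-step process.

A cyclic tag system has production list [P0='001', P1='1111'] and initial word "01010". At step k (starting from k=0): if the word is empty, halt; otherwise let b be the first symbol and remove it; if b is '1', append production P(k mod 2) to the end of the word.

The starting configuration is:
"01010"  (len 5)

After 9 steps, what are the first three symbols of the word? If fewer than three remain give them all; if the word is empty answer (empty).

gen 0: "01010"  (len 5)
gen 1: "1010"  (len 4)
gen 2: "0101111"  (len 7)
gen 3: "101111"  (len 6)
gen 4: "011111111"  (len 9)
gen 5: "11111111"  (len 8)
gen 6: "11111111111"  (len 11)
gen 7: "1111111111001"  (len 13)
gen 8: "1111111110011111"  (len 16)
gen 9: "111111110011111001"  (len 18)

111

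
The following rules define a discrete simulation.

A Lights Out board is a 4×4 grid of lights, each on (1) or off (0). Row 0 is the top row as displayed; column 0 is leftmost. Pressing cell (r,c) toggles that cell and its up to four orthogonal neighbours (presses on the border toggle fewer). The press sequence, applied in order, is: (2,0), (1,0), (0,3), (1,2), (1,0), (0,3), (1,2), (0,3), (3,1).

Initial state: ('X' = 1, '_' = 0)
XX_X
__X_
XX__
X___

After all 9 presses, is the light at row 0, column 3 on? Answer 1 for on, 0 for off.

0) XX_X
__X_
XX__
X___
1) XX_X
X_X_
____
____
2) _X_X
_XX_
X___
____
3) _XX_
_XXX
X___
____
4) _X__
____
X_X_
____
5) XX__
XX__
__X_
____
6) XXXX
XX_X
__X_
____
7) XX_X
X_X_
____
____
8) XXX_
X_XX
____
____
9) XXX_
X_XX
_X__
XXX_

0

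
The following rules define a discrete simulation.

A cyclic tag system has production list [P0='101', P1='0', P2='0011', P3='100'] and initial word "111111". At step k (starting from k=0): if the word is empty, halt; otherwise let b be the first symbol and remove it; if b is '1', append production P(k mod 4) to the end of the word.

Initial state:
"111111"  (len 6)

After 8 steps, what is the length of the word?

17

0) "111111"  (len 6)
1) "11111101"  (len 8)
2) "11111010"  (len 8)
3) "11110100011"  (len 11)
4) "1110100011100"  (len 13)
5) "110100011100101"  (len 15)
6) "101000111001010"  (len 15)
7) "010001110010100011"  (len 18)
8) "10001110010100011"  (len 17)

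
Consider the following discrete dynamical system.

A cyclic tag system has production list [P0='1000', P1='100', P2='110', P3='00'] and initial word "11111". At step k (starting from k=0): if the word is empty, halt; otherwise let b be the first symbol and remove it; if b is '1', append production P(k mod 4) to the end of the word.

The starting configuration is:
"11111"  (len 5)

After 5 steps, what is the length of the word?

16

[0] "11111"  (len 5)
[1] "11111000"  (len 8)
[2] "1111000100"  (len 10)
[3] "111000100110"  (len 12)
[4] "1100010011000"  (len 13)
[5] "1000100110001000"  (len 16)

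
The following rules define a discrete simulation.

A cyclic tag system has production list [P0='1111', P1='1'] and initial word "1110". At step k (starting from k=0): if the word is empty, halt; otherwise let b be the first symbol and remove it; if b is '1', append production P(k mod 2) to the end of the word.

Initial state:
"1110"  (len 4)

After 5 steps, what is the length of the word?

12

[0] "1110"  (len 4)
[1] "1101111"  (len 7)
[2] "1011111"  (len 7)
[3] "0111111111"  (len 10)
[4] "111111111"  (len 9)
[5] "111111111111"  (len 12)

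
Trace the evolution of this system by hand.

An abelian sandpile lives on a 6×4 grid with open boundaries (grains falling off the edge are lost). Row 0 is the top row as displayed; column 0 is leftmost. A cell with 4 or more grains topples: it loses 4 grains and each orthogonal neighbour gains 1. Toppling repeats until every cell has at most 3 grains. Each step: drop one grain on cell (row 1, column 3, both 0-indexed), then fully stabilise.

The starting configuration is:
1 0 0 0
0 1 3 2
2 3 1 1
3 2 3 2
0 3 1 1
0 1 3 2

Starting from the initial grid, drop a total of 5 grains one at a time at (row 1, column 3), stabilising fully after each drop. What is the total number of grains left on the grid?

gen 0: 1 0 0 0
0 1 3 2
2 3 1 1
3 2 3 2
0 3 1 1
0 1 3 2
gen 1: 1 0 0 0
0 1 3 3
2 3 1 1
3 2 3 2
0 3 1 1
0 1 3 2
gen 2: 1 0 1 1
0 2 0 1
2 3 2 2
3 2 3 2
0 3 1 1
0 1 3 2
gen 3: 1 0 1 1
0 2 0 2
2 3 2 2
3 2 3 2
0 3 1 1
0 1 3 2
gen 4: 1 0 1 1
0 2 0 3
2 3 2 2
3 2 3 2
0 3 1 1
0 1 3 2
gen 5: 1 0 1 2
0 2 1 0
2 3 2 3
3 2 3 2
0 3 1 1
0 1 3 2

38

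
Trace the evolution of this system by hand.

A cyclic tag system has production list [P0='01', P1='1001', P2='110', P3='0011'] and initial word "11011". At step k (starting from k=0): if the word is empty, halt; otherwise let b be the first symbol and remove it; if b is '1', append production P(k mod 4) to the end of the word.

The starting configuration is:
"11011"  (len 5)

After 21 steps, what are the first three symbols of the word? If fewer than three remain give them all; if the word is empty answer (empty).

[0] "11011"  (len 5)
[1] "101101"  (len 6)
[2] "011011001"  (len 9)
[3] "11011001"  (len 8)
[4] "10110010011"  (len 11)
[5] "011001001101"  (len 12)
[6] "11001001101"  (len 11)
[7] "1001001101110"  (len 13)
[8] "0010011011100011"  (len 16)
[9] "010011011100011"  (len 15)
[10] "10011011100011"  (len 14)
[11] "0011011100011110"  (len 16)
[12] "011011100011110"  (len 15)
[13] "11011100011110"  (len 14)
[14] "10111000111101001"  (len 17)
[15] "0111000111101001110"  (len 19)
[16] "111000111101001110"  (len 18)
[17] "1100011110100111001"  (len 19)
[18] "1000111101001110011001"  (len 22)
[19] "000111101001110011001110"  (len 24)
[20] "00111101001110011001110"  (len 23)
[21] "0111101001110011001110"  (len 22)

011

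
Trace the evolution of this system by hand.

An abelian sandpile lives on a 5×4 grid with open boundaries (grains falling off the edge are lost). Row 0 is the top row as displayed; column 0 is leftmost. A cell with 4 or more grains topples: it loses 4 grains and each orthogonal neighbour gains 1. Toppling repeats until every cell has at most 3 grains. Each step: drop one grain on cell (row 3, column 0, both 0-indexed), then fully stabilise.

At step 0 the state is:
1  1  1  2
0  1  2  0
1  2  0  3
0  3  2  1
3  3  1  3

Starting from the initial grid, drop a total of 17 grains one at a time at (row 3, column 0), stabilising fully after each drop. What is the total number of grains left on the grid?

0) 1  1  1  2
0  1  2  0
1  2  0  3
0  3  2  1
3  3  1  3
1) 1  1  1  2
0  1  2  0
1  2  0  3
1  3  2  1
3  3  1  3
2) 1  1  1  2
0  1  2  0
1  2  0  3
2  3  2  1
3  3  1  3
3) 1  1  1  2
0  1  2  0
1  2  0  3
3  3  2  1
3  3  1  3
4) 1  1  1  2
0  1  2  0
2  3  0  3
2  1  3  1
1  1  2  3
5) 1  1  1  2
0  1  2  0
2  3  0  3
3  1  3  1
1  1  2  3
6) 1  1  1  2
0  1  2  0
3  3  0  3
0  2  3  1
2  1  2  3
7) 1  1  1  2
0  1  2  0
3  3  0  3
1  2  3  1
2  1  2  3
8) 1  1  1  2
0  1  2  0
3  3  0  3
2  2  3  1
2  1  2  3
9) 1  1  1  2
0  1  2  0
3  3  0  3
3  2  3  1
2  1  2  3
10) 1  1  1  2
1  2  2  0
1  1  2  3
2  1  0  2
3  2  3  3
11) 1  1  1  2
1  2  2  0
1  1  2  3
3  1  0  2
3  2  3  3
12) 1  1  1  2
1  2  2  0
2  1  2  3
1  2  0  2
0  3  3  3
13) 1  1  1  2
1  2  2  0
2  1  2  3
2  2  0  2
0  3  3  3
14) 1  1  1  2
1  2  2  0
2  1  2  3
3  2  0  2
0  3  3  3
15) 1  1  1  2
1  2  2  0
3  1  2  3
0  3  0  2
1  3  3  3
16) 1  1  1  2
1  2  2  0
3  1  2  3
1  3  0  2
1  3  3  3
17) 1  1  1  2
1  2  2  0
3  1  2  3
2  3  0  2
1  3  3  3

36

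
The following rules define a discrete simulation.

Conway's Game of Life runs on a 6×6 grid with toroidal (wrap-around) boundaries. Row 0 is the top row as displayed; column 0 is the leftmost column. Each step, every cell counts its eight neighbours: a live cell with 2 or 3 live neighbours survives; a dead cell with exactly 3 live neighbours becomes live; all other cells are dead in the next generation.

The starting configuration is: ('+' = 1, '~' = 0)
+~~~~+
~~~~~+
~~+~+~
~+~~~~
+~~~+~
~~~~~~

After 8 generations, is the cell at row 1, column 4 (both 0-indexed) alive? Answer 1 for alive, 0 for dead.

0

k=0  +~~~~+
~~~~~+
~~+~+~
~+~~~~
+~~~+~
~~~~~~
k=1  +~~~~+
+~~~++
~~~~~~
~+~+~+
~~~~~~
+~~~~~
k=2  ~+~~+~
+~~~+~
~~~~~~
~~~~~~
+~~~~~
+~~~~+
k=3  ~+~~+~
~~~~~+
~~~~~~
~~~~~~
+~~~~+
++~~~+
k=4  ~+~~+~
~~~~~~
~~~~~~
~~~~~~
~+~~~+
~+~~+~
k=5  ~~~~~~
~~~~~~
~~~~~~
~~~~~~
+~~~~~
~++~++
k=6  ~~~~~~
~~~~~~
~~~~~~
~~~~~~
++~~~+
++~~~+
k=7  +~~~~~
~~~~~~
~~~~~~
+~~~~~
~+~~~+
~+~~~+
k=8  +~~~~~
~~~~~~
~~~~~~
+~~~~~
~+~~~+
~+~~~+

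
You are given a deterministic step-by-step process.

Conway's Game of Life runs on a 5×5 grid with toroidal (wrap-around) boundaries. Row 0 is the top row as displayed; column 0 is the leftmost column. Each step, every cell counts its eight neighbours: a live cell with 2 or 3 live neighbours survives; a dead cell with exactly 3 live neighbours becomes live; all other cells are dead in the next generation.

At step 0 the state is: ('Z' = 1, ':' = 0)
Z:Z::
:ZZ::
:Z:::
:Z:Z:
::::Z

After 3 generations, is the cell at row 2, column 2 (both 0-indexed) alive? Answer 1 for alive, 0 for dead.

1

[0] Z:Z::
:ZZ::
:Z:::
:Z:Z:
::::Z
[1] Z:ZZ:
Z:Z::
ZZ:::
Z:Z::
ZZZZZ
[2] :::::
Z:ZZ:
Z:Z:Z
:::::
:::::
[3] :::::
Z:ZZ:
Z:Z:Z
:::::
:::::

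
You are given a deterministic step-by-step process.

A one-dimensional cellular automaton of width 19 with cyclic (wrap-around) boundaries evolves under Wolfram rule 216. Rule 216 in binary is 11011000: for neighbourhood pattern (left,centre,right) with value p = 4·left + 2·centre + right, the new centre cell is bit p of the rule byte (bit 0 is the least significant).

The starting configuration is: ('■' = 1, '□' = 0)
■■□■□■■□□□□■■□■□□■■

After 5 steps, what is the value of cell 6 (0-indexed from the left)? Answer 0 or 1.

1

0) ■■□■□■■□□□□■■□■□□■■
1) ■■□□□■■■□□□■■□□■□■■
2) ■■■□□■■■■□□■■■□□□■■
3) ■■■■□■■■■■□■■■■□□■■
4) ■■■■□■■■■■□■■■■■□■■
5) ■■■■□■■■■■□■■■■■□■■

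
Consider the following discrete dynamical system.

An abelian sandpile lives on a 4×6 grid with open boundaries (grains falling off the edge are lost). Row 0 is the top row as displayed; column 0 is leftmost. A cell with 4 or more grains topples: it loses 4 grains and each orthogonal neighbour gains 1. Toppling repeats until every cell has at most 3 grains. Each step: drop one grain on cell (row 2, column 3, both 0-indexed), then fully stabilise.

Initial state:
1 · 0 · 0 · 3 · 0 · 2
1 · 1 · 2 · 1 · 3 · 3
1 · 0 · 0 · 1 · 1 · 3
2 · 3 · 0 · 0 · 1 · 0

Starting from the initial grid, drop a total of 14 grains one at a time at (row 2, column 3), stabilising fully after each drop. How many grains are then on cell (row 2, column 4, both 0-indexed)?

2

0) 1 · 0 · 0 · 3 · 0 · 2
1 · 1 · 2 · 1 · 3 · 3
1 · 0 · 0 · 1 · 1 · 3
2 · 3 · 0 · 0 · 1 · 0
1) 1 · 0 · 0 · 3 · 0 · 2
1 · 1 · 2 · 1 · 3 · 3
1 · 0 · 0 · 2 · 1 · 3
2 · 3 · 0 · 0 · 1 · 0
2) 1 · 0 · 0 · 3 · 0 · 2
1 · 1 · 2 · 1 · 3 · 3
1 · 0 · 0 · 3 · 1 · 3
2 · 3 · 0 · 0 · 1 · 0
3) 1 · 0 · 0 · 3 · 0 · 2
1 · 1 · 2 · 2 · 3 · 3
1 · 0 · 1 · 0 · 2 · 3
2 · 3 · 0 · 1 · 1 · 0
4) 1 · 0 · 0 · 3 · 0 · 2
1 · 1 · 2 · 2 · 3 · 3
1 · 0 · 1 · 1 · 2 · 3
2 · 3 · 0 · 1 · 1 · 0
5) 1 · 0 · 0 · 3 · 0 · 2
1 · 1 · 2 · 2 · 3 · 3
1 · 0 · 1 · 2 · 2 · 3
2 · 3 · 0 · 1 · 1 · 0
6) 1 · 0 · 0 · 3 · 0 · 2
1 · 1 · 2 · 2 · 3 · 3
1 · 0 · 1 · 3 · 2 · 3
2 · 3 · 0 · 1 · 1 · 0
7) 1 · 0 · 0 · 3 · 0 · 2
1 · 1 · 2 · 3 · 3 · 3
1 · 0 · 2 · 0 · 3 · 3
2 · 3 · 0 · 2 · 1 · 0
8) 1 · 0 · 0 · 3 · 0 · 2
1 · 1 · 2 · 3 · 3 · 3
1 · 0 · 2 · 1 · 3 · 3
2 · 3 · 0 · 2 · 1 · 0
9) 1 · 0 · 0 · 3 · 0 · 2
1 · 1 · 2 · 3 · 3 · 3
1 · 0 · 2 · 2 · 3 · 3
2 · 3 · 0 · 2 · 1 · 0
10) 1 · 0 · 0 · 3 · 0 · 2
1 · 1 · 2 · 3 · 3 · 3
1 · 0 · 2 · 3 · 3 · 3
2 · 3 · 0 · 2 · 1 · 0
11) 1 · 0 · 1 · 0 · 2 · 3
1 · 1 · 3 · 2 · 2 · 1
1 · 0 · 3 · 2 · 2 · 1
2 · 3 · 0 · 3 · 2 · 1
12) 1 · 0 · 1 · 0 · 2 · 3
1 · 1 · 3 · 2 · 2 · 1
1 · 0 · 3 · 3 · 2 · 1
2 · 3 · 0 · 3 · 2 · 1
13) 1 · 0 · 2 · 1 · 2 · 3
1 · 2 · 1 · 0 · 3 · 1
1 · 1 · 1 · 3 · 3 · 1
2 · 3 · 2 · 0 · 3 · 1
14) 1 · 0 · 2 · 1 · 3 · 3
1 · 2 · 1 · 2 · 0 · 2
1 · 1 · 2 · 1 · 2 · 2
2 · 3 · 2 · 2 · 0 · 2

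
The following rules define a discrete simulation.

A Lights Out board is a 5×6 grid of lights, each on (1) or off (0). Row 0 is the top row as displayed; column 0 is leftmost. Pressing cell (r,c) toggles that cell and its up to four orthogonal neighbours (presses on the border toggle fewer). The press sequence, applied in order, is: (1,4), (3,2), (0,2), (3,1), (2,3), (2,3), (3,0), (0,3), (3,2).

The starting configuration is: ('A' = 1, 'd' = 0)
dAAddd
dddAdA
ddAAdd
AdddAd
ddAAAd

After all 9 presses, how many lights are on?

17

t=0: dAAddd
dddAdA
ddAAdd
AdddAd
ddAAAd
t=1: dAAdAd
ddddAd
ddAAAd
AdddAd
ddAAAd
t=2: dAAdAd
ddddAd
dddAAd
AAAAAd
dddAAd
t=3: dddAAd
ddAdAd
dddAAd
AAAAAd
dddAAd
t=4: dddAAd
ddAdAd
dAdAAd
dddAAd
dAdAAd
t=5: dddAAd
ddAAAd
dAAddd
ddddAd
dAdAAd
t=6: dddAAd
ddAdAd
dAdAAd
dddAAd
dAdAAd
t=7: dddAAd
ddAdAd
AAdAAd
AAdAAd
AAdAAd
t=8: ddAddd
ddAAAd
AAdAAd
AAdAAd
AAdAAd
t=9: ddAddd
ddAAAd
AAAAAd
AdAdAd
AAAAAd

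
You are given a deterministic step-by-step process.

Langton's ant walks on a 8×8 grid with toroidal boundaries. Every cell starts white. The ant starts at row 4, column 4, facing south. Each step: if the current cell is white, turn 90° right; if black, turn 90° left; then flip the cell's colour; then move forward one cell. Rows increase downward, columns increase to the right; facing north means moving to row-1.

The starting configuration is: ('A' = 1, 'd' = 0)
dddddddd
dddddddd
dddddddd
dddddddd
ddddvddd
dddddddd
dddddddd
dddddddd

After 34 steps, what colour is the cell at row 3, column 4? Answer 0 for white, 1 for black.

0

step 0: dddddddd
dddddddd
dddddddd
dddddddd
ddddvddd
dddddddd
dddddddd
dddddddd
step 1: dddddddd
dddddddd
dddddddd
dddddddd
ddd<Addd
dddddddd
dddddddd
dddddddd
step 2: dddddddd
dddddddd
dddddddd
ddd^dddd
dddAAddd
dddddddd
dddddddd
dddddddd
step 3: dddddddd
dddddddd
dddddddd
dddA>ddd
dddAAddd
dddddddd
dddddddd
dddddddd
step 4: dddddddd
dddddddd
dddddddd
dddAAddd
dddAvddd
dddddddd
dddddddd
dddddddd
step 5: dddddddd
dddddddd
dddddddd
dddAAddd
dddAd>dd
dddddddd
dddddddd
dddddddd
step 6: dddddddd
dddddddd
dddddddd
dddAAddd
dddAdAdd
dddddvdd
dddddddd
dddddddd
step 7: dddddddd
dddddddd
dddddddd
dddAAddd
dddAdAdd
dddd<Add
dddddddd
dddddddd
step 8: dddddddd
dddddddd
dddddddd
dddAAddd
dddA^Add
ddddAAdd
dddddddd
dddddddd
step 9: dddddddd
dddddddd
dddddddd
dddAAddd
dddAA>dd
ddddAAdd
dddddddd
dddddddd
step 10: dddddddd
dddddddd
dddddddd
dddAA^dd
dddAAddd
ddddAAdd
dddddddd
dddddddd
step 11: dddddddd
dddddddd
dddddddd
dddAAA>d
dddAAddd
ddddAAdd
dddddddd
dddddddd
step 12: dddddddd
dddddddd
dddddddd
dddAAAAd
dddAAdvd
ddddAAdd
dddddddd
dddddddd
step 13: dddddddd
dddddddd
dddddddd
dddAAAAd
dddAA<Ad
ddddAAdd
dddddddd
dddddddd
step 14: dddddddd
dddddddd
dddddddd
dddAA^Ad
dddAAAAd
ddddAAdd
dddddddd
dddddddd
step 15: dddddddd
dddddddd
dddddddd
dddA<dAd
dddAAAAd
ddddAAdd
dddddddd
dddddddd
step 16: dddddddd
dddddddd
dddddddd
dddAddAd
dddAvAAd
ddddAAdd
dddddddd
dddddddd
step 17: dddddddd
dddddddd
dddddddd
dddAddAd
dddAd>Ad
ddddAAdd
dddddddd
dddddddd
step 18: dddddddd
dddddddd
dddddddd
dddAd^Ad
dddAddAd
ddddAAdd
dddddddd
dddddddd
step 19: dddddddd
dddddddd
dddddddd
dddAdA>d
dddAddAd
ddddAAdd
dddddddd
dddddddd
step 20: dddddddd
dddddddd
dddddd^d
dddAdAdd
dddAddAd
ddddAAdd
dddddddd
dddddddd
step 21: dddddddd
dddddddd
ddddddA>
dddAdAdd
dddAddAd
ddddAAdd
dddddddd
dddddddd
step 22: dddddddd
dddddddd
ddddddAA
dddAdAdv
dddAddAd
ddddAAdd
dddddddd
dddddddd
step 23: dddddddd
dddddddd
ddddddAA
dddAdA<A
dddAddAd
ddddAAdd
dddddddd
dddddddd
step 24: dddddddd
dddddddd
dddddd^A
dddAdAAA
dddAddAd
ddddAAdd
dddddddd
dddddddd
step 25: dddddddd
dddddddd
ddddd<dA
dddAdAAA
dddAddAd
ddddAAdd
dddddddd
dddddddd
step 26: dddddddd
ddddd^dd
dddddAdA
dddAdAAA
dddAddAd
ddddAAdd
dddddddd
dddddddd
step 27: dddddddd
dddddA>d
dddddAdA
dddAdAAA
dddAddAd
ddddAAdd
dddddddd
dddddddd
step 28: dddddddd
dddddAAd
dddddAvA
dddAdAAA
dddAddAd
ddddAAdd
dddddddd
dddddddd
step 29: dddddddd
dddddAAd
ddddd<AA
dddAdAAA
dddAddAd
ddddAAdd
dddddddd
dddddddd
step 30: dddddddd
dddddAAd
ddddddAA
dddAdvAA
dddAddAd
ddddAAdd
dddddddd
dddddddd
step 31: dddddddd
dddddAAd
ddddddAA
dddAdd>A
dddAddAd
ddddAAdd
dddddddd
dddddddd
step 32: dddddddd
dddddAAd
dddddd^A
dddAdddA
dddAddAd
ddddAAdd
dddddddd
dddddddd
step 33: dddddddd
dddddAAd
ddddd<dA
dddAdddA
dddAddAd
ddddAAdd
dddddddd
dddddddd
step 34: dddddddd
ddddd^Ad
dddddAdA
dddAdddA
dddAddAd
ddddAAdd
dddddddd
dddddddd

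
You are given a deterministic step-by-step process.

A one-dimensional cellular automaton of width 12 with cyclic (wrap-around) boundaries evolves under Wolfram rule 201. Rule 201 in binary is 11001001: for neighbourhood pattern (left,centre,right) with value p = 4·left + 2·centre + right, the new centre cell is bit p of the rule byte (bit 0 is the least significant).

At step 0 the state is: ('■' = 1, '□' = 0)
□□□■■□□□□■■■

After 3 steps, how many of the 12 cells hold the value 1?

8

step 0: □□□■■□□□□■■■
step 1: □■□■■□■■□■■■
step 2: □□□■■□■■□■■■
step 3: □■□■■□■■□■■■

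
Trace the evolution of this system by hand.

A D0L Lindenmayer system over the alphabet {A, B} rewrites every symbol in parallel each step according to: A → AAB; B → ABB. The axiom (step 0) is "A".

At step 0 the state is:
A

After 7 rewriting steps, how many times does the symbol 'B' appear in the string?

1093

t=0: A
t=1: AAB
t=2: AABAABABB
t=3: AABAABABBAABAABABBAABABBABB
t=4: AABAABABBAABAABABBAABABBABBAABAABABBAABAABABBAABABBABBAABAABABBAABABBABBAABABBABB
t=5: AABAABABBAABAABABBAABABBABBAABAABABBAABAABABBAABABBABBAABA…BABBAABAABABBAABABBABBAABABBABBAABAABABBAABABBABBAABABBABB  (len 243)
t=6: AABAABABBAABAABABBAABABBABBAABAABABBAABAABABBAABABBABBAABA…BABBAABAABABBAABABBABBAABABBABBAABAABABBAABABBABBAABABBABB  (len 729)
t=7: AABAABABBAABAABABBAABABBABBAABAABABBAABAABABBAABABBABBAABA…BABBAABAABABBAABABBABBAABABBABBAABAABABBAABABBABBAABABBABB  (len 2187)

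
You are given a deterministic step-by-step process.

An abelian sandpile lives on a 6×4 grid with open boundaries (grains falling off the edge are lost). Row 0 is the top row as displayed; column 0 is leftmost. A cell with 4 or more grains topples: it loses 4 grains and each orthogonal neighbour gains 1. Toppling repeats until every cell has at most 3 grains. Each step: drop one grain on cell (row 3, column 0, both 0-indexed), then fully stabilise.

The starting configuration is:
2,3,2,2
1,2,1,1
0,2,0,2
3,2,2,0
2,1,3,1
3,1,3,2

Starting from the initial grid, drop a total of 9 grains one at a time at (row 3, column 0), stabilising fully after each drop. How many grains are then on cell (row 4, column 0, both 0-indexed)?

2

k=0  2,3,2,2
1,2,1,1
0,2,0,2
3,2,2,0
2,1,3,1
3,1,3,2
k=1  2,3,2,2
1,2,1,1
1,2,0,2
0,3,2,0
3,1,3,1
3,1,3,2
k=2  2,3,2,2
1,2,1,1
1,2,0,2
1,3,2,0
3,1,3,1
3,1,3,2
k=3  2,3,2,2
1,2,1,1
1,2,0,2
2,3,2,0
3,1,3,1
3,1,3,2
k=4  2,3,2,2
1,2,1,1
1,2,0,2
3,3,2,0
3,1,3,1
3,1,3,2
k=5  2,3,2,2
1,2,1,1
2,3,0,2
2,0,3,0
1,3,3,1
0,2,3,2
k=6  2,3,2,2
1,2,1,1
2,3,0,2
3,0,3,0
1,3,3,1
0,2,3,2
k=7  2,3,2,2
1,2,1,1
3,3,0,2
0,1,3,0
2,3,3,1
0,2,3,2
k=8  2,3,2,2
1,2,1,1
3,3,0,2
1,1,3,0
2,3,3,1
0,2,3,2
k=9  2,3,2,2
1,2,1,1
3,3,0,2
2,1,3,0
2,3,3,1
0,2,3,2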